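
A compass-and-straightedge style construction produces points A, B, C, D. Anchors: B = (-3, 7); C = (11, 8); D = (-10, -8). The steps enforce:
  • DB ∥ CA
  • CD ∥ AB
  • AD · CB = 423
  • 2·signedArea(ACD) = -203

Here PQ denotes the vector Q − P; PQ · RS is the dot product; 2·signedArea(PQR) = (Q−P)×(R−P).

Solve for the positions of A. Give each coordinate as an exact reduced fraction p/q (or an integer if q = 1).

A = (18, 23)

1. A_x = 18  [CD ∥ AB ∩ DB ∥ CA]
2. A_y = 23  [CD ∥ AB ∩ DB ∥ CA]
   → A = (18, 23)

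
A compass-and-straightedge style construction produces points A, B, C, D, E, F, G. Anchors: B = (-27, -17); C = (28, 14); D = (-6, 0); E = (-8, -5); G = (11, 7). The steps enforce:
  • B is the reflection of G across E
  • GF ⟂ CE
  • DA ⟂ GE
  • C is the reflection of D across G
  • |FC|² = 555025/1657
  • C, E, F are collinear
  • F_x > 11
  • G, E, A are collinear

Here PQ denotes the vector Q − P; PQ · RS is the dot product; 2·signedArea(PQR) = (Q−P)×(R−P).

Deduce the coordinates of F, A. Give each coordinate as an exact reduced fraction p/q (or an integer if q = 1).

1. F_x = 19576/1657  [C, E, F are collinear ∩ GF ⟂ CE]
2. F_y = 9043/1657  [C, E, F are collinear ∩ GF ⟂ CE]
   → F = (19576/1657, 9043/1657)
3. A_x = -2178/505  [G, E, A are collinear ∩ DA ⟂ GE]
4. A_y = -1349/505  [G, E, A are collinear ∩ DA ⟂ GE]
   → A = (-2178/505, -1349/505)

A = (-2178/505, -1349/505)
F = (19576/1657, 9043/1657)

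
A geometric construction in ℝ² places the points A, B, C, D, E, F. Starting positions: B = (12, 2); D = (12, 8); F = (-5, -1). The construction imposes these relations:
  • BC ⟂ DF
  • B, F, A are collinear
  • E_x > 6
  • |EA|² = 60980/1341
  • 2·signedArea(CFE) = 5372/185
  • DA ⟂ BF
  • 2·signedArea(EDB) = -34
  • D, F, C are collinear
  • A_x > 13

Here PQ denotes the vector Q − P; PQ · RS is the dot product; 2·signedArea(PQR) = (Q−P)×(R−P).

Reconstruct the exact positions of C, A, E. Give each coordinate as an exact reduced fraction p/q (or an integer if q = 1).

A = (1941/149, 325/149)
C = (1761/185, 1237/185)
E = (19/3, 3)

1. C_x = 1761/185  [D, F, C are collinear ∩ BC ⟂ DF]
2. C_y = 1237/185  [D, F, C are collinear ∩ BC ⟂ DF]
   → C = (1761/185, 1237/185)
3. A_x = 1941/149  [B, F, A are collinear ∩ DA ⟂ BF]
4. A_y = 325/149  [B, F, A are collinear ∩ DA ⟂ BF]
   → A = (1941/149, 325/149)
5. E_x = 19/3  [2·signedArea(EDB) = -34 ∩ 2·signedArea(CFE) = 5372/185]
6. E_y = 3  [2·signedArea(EDB) = -34 ∩ 2·signedArea(CFE) = 5372/185]
   → E = (19/3, 3)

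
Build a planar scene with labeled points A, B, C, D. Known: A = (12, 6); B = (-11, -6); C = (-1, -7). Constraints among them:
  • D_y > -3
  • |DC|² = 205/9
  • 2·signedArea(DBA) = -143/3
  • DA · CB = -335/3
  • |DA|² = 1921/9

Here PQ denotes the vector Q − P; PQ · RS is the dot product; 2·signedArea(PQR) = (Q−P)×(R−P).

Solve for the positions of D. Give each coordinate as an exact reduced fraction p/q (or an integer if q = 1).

D = (0, -7/3)

1. D_x = 0  [DA · CB = -335/3 ∩ 2·signedArea(DBA) = -143/3]
2. D_y = -7/3  [DA · CB = -335/3 ∩ 2·signedArea(DBA) = -143/3]
   → D = (0, -7/3)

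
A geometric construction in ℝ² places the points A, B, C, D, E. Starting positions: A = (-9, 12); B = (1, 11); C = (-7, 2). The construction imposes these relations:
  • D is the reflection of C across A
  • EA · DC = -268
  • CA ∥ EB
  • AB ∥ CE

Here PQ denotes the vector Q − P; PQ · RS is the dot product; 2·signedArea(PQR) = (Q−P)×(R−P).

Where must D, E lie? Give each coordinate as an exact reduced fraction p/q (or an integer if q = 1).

1. D_x = -11  [D is the reflection of C across A]
2. D_y = 22  [D is the reflection of C across A]
   → D = (-11, 22)
3. E_x = 3  [CA ∥ EB ∩ AB ∥ CE]
4. E_y = 1  [CA ∥ EB ∩ AB ∥ CE]
   → E = (3, 1)

D = (-11, 22)
E = (3, 1)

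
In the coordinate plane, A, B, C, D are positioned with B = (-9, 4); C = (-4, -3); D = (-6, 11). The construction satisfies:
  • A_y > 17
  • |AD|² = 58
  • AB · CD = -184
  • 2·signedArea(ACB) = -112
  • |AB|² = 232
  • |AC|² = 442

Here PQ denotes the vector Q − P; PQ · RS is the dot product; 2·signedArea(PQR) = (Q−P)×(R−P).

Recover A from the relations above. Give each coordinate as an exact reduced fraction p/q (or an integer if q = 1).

A = (-3, 18)

1. A_x = -3  [2·signedArea(ACB) = -112 ∩ AB · CD = -184]
2. A_y = 18  [2·signedArea(ACB) = -112 ∩ AB · CD = -184]
   → A = (-3, 18)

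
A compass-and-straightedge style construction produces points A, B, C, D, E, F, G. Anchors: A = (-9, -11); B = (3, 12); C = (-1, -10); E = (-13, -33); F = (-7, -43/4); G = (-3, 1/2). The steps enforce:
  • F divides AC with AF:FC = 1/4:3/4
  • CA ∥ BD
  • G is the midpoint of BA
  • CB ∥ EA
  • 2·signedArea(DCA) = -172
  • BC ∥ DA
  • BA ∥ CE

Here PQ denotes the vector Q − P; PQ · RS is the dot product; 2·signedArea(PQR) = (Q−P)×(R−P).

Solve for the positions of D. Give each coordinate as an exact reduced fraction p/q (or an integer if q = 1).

1. D_x = -5  [BC ∥ DA ∩ CA ∥ BD]
2. D_y = 11  [BC ∥ DA ∩ CA ∥ BD]
   → D = (-5, 11)

D = (-5, 11)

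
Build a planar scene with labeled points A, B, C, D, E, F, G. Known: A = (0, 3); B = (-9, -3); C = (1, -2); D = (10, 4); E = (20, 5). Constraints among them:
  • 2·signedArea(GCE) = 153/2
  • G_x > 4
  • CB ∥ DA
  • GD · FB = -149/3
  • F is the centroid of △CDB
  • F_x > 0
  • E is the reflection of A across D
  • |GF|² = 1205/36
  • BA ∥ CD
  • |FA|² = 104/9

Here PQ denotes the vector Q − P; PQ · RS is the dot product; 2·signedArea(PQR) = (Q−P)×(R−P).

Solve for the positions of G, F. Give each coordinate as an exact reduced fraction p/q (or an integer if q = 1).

F = (2/3, -1/3)
G = (5, 7/2)

1. F_x = 2/3  [F is the centroid of △CDB]
2. F_y = -1/3  [F is the centroid of △CDB]
   → F = (2/3, -1/3)
3. G_x = 5  [2·signedArea(GCE) = 153/2 ∩ GD · FB = -149/3]
4. G_y = 7/2  [2·signedArea(GCE) = 153/2 ∩ GD · FB = -149/3]
   → G = (5, 7/2)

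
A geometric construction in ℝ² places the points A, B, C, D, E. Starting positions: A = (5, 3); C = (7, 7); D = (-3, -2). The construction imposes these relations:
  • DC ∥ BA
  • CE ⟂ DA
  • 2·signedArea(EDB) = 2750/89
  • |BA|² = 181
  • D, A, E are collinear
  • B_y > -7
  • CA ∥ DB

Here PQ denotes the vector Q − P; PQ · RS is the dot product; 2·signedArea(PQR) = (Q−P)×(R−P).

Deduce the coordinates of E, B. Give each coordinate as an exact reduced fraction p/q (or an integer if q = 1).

1. E_x = 733/89  [D, A, E are collinear ∩ CE ⟂ DA]
2. E_y = 447/89  [D, A, E are collinear ∩ CE ⟂ DA]
   → E = (733/89, 447/89)
3. B_x = -5  [DC ∥ BA ∩ CA ∥ DB]
4. B_y = -6  [DC ∥ BA ∩ CA ∥ DB]
   → B = (-5, -6)

B = (-5, -6)
E = (733/89, 447/89)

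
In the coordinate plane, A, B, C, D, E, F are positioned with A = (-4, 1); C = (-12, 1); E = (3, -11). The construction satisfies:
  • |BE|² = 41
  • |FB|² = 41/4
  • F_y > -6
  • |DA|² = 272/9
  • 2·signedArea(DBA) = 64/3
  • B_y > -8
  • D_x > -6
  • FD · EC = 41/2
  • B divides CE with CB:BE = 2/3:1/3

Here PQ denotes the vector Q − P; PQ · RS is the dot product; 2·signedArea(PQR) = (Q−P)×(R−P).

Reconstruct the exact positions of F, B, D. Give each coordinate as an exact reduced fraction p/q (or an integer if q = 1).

B = (-2, -7)
D = (-16/3, -13/3)
F = (-9/2, -5)

1. B_x = -2  [B divides CE with CB:BE = 2/3:1/3]
2. B_y = -7  [B divides CE with CB:BE = 2/3:1/3]
   → B = (-2, -7)
3. D_x = -16/3  [line -8·x + -2·y + -154/3 = 0 ∩ |DA|² = 272/9]
4. D_y = -13/3  [line -8·x + -2·y + -154/3 = 0 ∩ |DA|² = 272/9]
   → D = (-16/3, -13/3)
5. F_x = -9/2  [line 15·x + -12·y + 15/2 = 0 ∩ |FB|² = 41/4]
6. F_y = -5  [line 15·x + -12·y + 15/2 = 0 ∩ |FB|² = 41/4]
   → F = (-9/2, -5)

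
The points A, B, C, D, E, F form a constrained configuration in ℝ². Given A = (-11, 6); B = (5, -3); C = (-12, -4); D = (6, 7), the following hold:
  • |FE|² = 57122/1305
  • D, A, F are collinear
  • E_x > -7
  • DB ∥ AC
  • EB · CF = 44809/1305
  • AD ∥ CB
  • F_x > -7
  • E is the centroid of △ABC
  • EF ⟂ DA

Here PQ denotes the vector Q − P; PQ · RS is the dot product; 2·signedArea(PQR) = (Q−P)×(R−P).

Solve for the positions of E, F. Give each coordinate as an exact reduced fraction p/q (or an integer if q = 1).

E = (-6, -1/3)
F = (-2779/435, 2728/435)

1. E_x = -6  [E is the centroid of △ABC]
2. E_y = -1/3  [E is the centroid of △ABC]
   → E = (-6, -1/3)
3. F_x = -2779/435  [D, A, F are collinear ∩ EF ⟂ DA]
4. F_y = 2728/435  [D, A, F are collinear ∩ EF ⟂ DA]
   → F = (-2779/435, 2728/435)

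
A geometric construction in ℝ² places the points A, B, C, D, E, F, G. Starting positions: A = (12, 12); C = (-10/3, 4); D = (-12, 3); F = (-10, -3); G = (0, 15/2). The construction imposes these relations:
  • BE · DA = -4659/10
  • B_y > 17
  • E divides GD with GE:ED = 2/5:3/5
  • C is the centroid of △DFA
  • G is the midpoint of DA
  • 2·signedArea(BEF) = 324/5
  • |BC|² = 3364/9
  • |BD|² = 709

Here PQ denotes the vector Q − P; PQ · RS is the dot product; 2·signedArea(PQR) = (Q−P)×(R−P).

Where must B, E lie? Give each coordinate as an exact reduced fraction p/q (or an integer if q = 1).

B = (10, 18)
E = (-24/5, 57/10)

1. E_x = -24/5  [E divides GD with GE:ED = 2/5:3/5]
2. E_y = 57/10  [E divides GD with GE:ED = 2/5:3/5]
   → E = (-24/5, 57/10)
3. B_x = 10  [2·signedArea(BEF) = 324/5 ∩ BE · DA = -4659/10]
4. B_y = 18  [2·signedArea(BEF) = 324/5 ∩ BE · DA = -4659/10]
   → B = (10, 18)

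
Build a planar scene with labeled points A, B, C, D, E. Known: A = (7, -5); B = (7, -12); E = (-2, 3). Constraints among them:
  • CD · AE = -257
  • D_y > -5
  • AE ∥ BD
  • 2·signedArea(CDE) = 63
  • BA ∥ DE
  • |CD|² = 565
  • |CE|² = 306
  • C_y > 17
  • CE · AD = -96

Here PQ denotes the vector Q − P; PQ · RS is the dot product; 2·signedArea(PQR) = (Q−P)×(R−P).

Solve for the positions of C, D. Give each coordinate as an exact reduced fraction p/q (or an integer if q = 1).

1. D_x = -2  [BA ∥ DE ∩ AE ∥ BD]
2. D_y = -4  [BA ∥ DE ∩ AE ∥ BD]
   → D = (-2, -4)
3. C_x = -11  [CD · AE = -257 ∩ 2·signedArea(CDE) = 63]
4. C_y = 18  [CD · AE = -257 ∩ 2·signedArea(CDE) = 63]
   → C = (-11, 18)

C = (-11, 18)
D = (-2, -4)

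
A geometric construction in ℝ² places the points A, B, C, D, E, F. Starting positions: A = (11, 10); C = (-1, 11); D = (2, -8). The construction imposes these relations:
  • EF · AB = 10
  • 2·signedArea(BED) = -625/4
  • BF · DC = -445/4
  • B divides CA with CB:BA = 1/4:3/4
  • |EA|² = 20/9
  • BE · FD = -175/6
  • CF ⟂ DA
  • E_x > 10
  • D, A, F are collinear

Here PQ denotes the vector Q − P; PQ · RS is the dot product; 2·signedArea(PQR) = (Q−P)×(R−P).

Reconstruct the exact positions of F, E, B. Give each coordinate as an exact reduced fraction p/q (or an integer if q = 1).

B = (2, 43/4)
E = (31/3, 26/3)
F = (9, 6)

1. F_x = 9  [D, A, F are collinear ∩ CF ⟂ DA]
2. F_y = 6  [D, A, F are collinear ∩ CF ⟂ DA]
   → F = (9, 6)
3. B_x = 2  [B divides CA with CB:BA = 1/4:3/4]
4. B_y = 43/4  [B divides CA with CB:BA = 1/4:3/4]
   → B = (2, 43/4)
5. E_x = 31/3  [EF · AB = 10 ∩ 2·signedArea(BED) = -625/4]
6. E_y = 26/3  [EF · AB = 10 ∩ 2·signedArea(BED) = -625/4]
   → E = (31/3, 26/3)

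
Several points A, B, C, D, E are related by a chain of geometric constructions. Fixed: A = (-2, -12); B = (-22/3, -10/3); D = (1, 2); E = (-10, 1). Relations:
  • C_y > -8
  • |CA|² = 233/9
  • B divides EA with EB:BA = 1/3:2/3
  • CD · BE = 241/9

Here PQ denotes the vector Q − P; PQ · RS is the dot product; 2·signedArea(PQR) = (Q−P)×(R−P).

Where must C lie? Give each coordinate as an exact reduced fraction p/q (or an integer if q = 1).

1. C_x = -14/3  [line 8/3·x + -13/3·y + -187/9 = 0 ∩ |CA|² = 233/9]
2. C_y = -23/3  [line 8/3·x + -13/3·y + -187/9 = 0 ∩ |CA|² = 233/9]
   → C = (-14/3, -23/3)

C = (-14/3, -23/3)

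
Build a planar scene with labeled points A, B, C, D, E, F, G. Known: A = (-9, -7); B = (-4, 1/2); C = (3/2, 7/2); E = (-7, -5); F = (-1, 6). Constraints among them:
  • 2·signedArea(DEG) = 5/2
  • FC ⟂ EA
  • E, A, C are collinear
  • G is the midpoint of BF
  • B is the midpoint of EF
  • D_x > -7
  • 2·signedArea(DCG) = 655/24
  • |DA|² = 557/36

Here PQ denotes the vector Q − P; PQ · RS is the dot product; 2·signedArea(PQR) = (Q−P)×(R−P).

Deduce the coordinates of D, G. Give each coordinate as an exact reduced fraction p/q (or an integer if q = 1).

1. G_x = -5/2  [G is the midpoint of BF]
2. G_y = 13/4  [G is the midpoint of BF]
   → G = (-5/2, 13/4)
3. D_x = -20/3  [2·signedArea(DEG) = 5/2 ∩ 2·signedArea(DCG) = 655/24]
4. D_y = -23/6  [2·signedArea(DEG) = 5/2 ∩ 2·signedArea(DCG) = 655/24]
   → D = (-20/3, -23/6)

D = (-20/3, -23/6)
G = (-5/2, 13/4)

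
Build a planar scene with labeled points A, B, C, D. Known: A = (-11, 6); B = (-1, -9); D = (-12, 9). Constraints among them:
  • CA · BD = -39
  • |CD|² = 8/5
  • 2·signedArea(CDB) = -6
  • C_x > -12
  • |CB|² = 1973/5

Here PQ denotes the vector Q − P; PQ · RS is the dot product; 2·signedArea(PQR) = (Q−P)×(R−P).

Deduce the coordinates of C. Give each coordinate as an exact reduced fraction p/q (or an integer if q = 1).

C = (-58/5, 39/5)

1. C_x = -58/5  [2·signedArea(CDB) = -6 ∩ CA · BD = -39]
2. C_y = 39/5  [2·signedArea(CDB) = -6 ∩ CA · BD = -39]
   → C = (-58/5, 39/5)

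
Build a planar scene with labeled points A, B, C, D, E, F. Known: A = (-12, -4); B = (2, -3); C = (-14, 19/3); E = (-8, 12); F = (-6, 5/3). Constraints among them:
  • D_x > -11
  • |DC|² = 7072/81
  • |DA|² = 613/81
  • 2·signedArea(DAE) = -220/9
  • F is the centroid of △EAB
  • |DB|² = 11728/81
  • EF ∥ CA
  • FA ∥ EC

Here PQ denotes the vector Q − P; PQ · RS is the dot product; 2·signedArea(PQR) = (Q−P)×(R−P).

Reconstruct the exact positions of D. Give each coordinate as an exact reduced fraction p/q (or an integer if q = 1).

D = (-10, -19/9)

1. D_x = -10  [line -16·x + 4·y + -1364/9 = 0 ∩ |DA|² = 613/81]
2. D_y = -19/9  [line -16·x + 4·y + -1364/9 = 0 ∩ |DA|² = 613/81]
   → D = (-10, -19/9)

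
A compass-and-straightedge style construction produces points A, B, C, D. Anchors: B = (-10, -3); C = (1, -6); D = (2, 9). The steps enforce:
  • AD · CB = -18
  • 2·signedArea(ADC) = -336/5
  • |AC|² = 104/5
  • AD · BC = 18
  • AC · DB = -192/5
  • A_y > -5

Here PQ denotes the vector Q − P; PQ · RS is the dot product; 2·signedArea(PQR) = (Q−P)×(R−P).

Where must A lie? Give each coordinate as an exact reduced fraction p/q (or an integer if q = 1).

1. A_x = -17/5  [AC · DB = -192/5 ∩ AD · BC = 18]
2. A_y = -24/5  [AC · DB = -192/5 ∩ AD · BC = 18]
   → A = (-17/5, -24/5)

A = (-17/5, -24/5)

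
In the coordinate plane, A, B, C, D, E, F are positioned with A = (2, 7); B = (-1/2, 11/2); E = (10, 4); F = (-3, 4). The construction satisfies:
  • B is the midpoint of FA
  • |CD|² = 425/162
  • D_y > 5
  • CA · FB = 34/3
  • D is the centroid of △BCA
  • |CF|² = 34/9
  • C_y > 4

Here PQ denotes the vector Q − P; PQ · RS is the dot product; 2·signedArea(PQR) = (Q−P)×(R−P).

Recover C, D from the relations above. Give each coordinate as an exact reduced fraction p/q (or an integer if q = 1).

C = (-4/3, 5)
D = (1/18, 35/6)

1. C_x = -4/3  [line -5/2·x + -3/2·y + 25/6 = 0 ∩ |CF|² = 34/9]
2. C_y = 5  [line -5/2·x + -3/2·y + 25/6 = 0 ∩ |CF|² = 34/9]
   → C = (-4/3, 5)
3. D_x = 1/18  [D is the centroid of △BCA]
4. D_y = 35/6  [D is the centroid of △BCA]
   → D = (1/18, 35/6)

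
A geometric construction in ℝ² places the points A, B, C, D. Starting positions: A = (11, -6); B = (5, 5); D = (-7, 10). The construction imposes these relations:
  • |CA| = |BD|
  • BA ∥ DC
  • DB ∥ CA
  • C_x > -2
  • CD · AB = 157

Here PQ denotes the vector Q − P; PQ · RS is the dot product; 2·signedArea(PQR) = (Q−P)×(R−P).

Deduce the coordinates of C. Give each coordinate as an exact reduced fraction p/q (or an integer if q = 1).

C = (-1, -1)

1. C_x = -1  [DB ∥ CA ∩ BA ∥ DC]
2. C_y = -1  [DB ∥ CA ∩ BA ∥ DC]
   → C = (-1, -1)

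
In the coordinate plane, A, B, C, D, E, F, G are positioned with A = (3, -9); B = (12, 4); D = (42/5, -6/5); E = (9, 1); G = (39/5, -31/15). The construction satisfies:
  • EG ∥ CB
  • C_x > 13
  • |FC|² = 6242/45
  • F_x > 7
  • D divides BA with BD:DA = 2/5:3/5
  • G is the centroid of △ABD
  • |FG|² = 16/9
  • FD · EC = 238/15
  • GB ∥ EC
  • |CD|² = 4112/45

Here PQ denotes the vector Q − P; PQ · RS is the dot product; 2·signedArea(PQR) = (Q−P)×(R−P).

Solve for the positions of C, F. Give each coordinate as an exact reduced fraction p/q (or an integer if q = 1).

C = (66/5, 106/15)
F = (39/5, -17/5)

1. C_x = 66/5  [EG ∥ CB ∩ GB ∥ EC]
2. C_y = 106/15  [EG ∥ CB ∩ GB ∥ EC]
   → C = (66/5, 106/15)
3. F_x = 39/5  [line -21/5·x + -91/15·y + 182/15 = 0 ∩ |FG|² = 16/9]
4. F_y = -17/5  [line -21/5·x + -91/15·y + 182/15 = 0 ∩ |FG|² = 16/9]
   → F = (39/5, -17/5)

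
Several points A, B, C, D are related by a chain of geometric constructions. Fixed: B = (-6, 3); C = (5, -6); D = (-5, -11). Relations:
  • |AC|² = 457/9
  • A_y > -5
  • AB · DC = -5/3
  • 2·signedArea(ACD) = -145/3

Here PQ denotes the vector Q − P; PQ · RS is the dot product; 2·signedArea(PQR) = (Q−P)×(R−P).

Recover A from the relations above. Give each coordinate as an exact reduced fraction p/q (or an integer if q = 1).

1. A_x = -2  [2·signedArea(ACD) = -145/3 ∩ AB · DC = -5/3]
2. A_y = -14/3  [2·signedArea(ACD) = -145/3 ∩ AB · DC = -5/3]
   → A = (-2, -14/3)

A = (-2, -14/3)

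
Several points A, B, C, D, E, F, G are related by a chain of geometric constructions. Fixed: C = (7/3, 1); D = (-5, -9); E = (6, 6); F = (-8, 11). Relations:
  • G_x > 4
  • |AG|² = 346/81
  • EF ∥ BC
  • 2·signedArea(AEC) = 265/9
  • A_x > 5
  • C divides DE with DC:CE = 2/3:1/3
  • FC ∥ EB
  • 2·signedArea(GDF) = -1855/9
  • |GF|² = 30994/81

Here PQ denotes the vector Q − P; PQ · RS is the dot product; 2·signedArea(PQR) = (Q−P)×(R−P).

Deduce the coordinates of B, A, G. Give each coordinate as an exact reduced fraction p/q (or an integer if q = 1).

1. B_x = 49/3  [EF ∥ BC ∩ FC ∥ EB]
2. B_y = -4  [EF ∥ BC ∩ FC ∥ EB]
   → B = (49/3, -4)
3. G_x = 41/9  [line -20·x + -3·y + 712/9 = 0 ∩ |GF|² = 30994/81]
4. G_y = -4  [line -20·x + -3·y + 712/9 = 0 ∩ |GF|² = 30994/81]
   → G = (41/9, -4)
5. A_x = 52/9  [line 5·x + -11/3·y + -337/9 = 0 ∩ |AG|² = 346/81]
6. A_y = -7/3  [line 5·x + -11/3·y + -337/9 = 0 ∩ |AG|² = 346/81]
   → A = (52/9, -7/3)

A = (52/9, -7/3)
B = (49/3, -4)
G = (41/9, -4)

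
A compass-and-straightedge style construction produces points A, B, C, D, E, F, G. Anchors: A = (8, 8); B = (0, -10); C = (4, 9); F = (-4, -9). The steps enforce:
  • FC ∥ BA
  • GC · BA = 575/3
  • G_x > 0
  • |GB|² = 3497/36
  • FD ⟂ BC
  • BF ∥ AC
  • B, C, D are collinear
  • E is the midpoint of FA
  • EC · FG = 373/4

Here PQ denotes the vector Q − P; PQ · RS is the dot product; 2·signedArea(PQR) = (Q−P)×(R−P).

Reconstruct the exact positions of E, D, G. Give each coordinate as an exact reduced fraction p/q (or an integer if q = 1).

D = (12/377, -3713/377)
E = (2, -1/2)
G = (2/3, -1/6)

1. E_x = 2  [E is the midpoint of FA]
2. E_y = -1/2  [E is the midpoint of FA]
   → E = (2, -1/2)
3. D_x = 12/377  [B, C, D are collinear ∩ FD ⟂ BC]
4. D_y = -3713/377  [B, C, D are collinear ∩ FD ⟂ BC]
   → D = (12/377, -3713/377)
5. G_x = 2/3  [GC · BA = 575/3 ∩ EC · FG = 373/4]
6. G_y = -1/6  [GC · BA = 575/3 ∩ EC · FG = 373/4]
   → G = (2/3, -1/6)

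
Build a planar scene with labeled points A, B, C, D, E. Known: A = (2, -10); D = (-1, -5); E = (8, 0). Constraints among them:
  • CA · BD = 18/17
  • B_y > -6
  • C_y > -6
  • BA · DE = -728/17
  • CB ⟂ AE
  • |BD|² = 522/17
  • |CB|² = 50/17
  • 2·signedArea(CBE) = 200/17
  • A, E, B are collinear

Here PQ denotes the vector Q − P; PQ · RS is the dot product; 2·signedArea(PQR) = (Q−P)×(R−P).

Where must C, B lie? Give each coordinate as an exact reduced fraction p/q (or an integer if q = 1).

B = (76/17, -100/17)
C = (3, -5)

1. B_x = 76/17  [A, E, B are collinear ∩ BA · DE = -728/17]
2. B_y = -100/17  [A, E, B are collinear ∩ BA · DE = -728/17]
   → B = (76/17, -100/17)
3. C_x = 3  [2·signedArea(CBE) = 200/17 ∩ CB ⟂ AE]
4. C_y = -5  [2·signedArea(CBE) = 200/17 ∩ CB ⟂ AE]
   → C = (3, -5)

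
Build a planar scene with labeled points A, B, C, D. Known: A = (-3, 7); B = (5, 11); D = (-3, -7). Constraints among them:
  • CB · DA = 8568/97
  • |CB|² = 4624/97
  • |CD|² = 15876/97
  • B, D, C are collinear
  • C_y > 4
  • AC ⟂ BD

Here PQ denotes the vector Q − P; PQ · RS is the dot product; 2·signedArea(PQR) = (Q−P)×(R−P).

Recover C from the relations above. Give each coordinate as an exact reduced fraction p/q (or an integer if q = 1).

C = (213/97, 455/97)

1. C_x = 213/97  [B, D, C are collinear ∩ AC ⟂ BD]
2. C_y = 455/97  [B, D, C are collinear ∩ AC ⟂ BD]
   → C = (213/97, 455/97)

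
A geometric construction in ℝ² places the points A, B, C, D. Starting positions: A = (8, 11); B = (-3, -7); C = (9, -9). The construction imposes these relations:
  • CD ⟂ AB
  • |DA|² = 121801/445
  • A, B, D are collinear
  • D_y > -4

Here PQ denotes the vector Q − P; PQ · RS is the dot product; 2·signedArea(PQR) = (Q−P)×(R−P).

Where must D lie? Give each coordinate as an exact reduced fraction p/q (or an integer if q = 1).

1. D_x = -279/445  [A, B, D are collinear ∩ CD ⟂ AB]
2. D_y = -1387/445  [A, B, D are collinear ∩ CD ⟂ AB]
   → D = (-279/445, -1387/445)

D = (-279/445, -1387/445)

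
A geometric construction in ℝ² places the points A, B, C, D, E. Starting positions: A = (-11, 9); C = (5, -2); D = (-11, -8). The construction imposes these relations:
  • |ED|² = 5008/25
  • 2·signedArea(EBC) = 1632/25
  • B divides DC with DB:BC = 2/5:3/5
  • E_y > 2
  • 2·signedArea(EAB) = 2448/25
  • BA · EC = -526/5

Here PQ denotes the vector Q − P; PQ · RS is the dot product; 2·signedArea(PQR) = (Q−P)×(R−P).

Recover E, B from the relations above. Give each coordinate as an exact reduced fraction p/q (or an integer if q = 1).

B = (-23/5, -28/5)
E = (-7/5, 12/5)

1. B_x = -23/5  [B divides DC with DB:BC = 2/5:3/5]
2. B_y = -28/5  [B divides DC with DB:BC = 2/5:3/5]
   → B = (-23/5, -28/5)
3. E_x = -7/5  [2·signedArea(EAB) = 2448/25 ∩ 2·signedArea(EBC) = 1632/25]
4. E_y = 12/5  [2·signedArea(EAB) = 2448/25 ∩ 2·signedArea(EBC) = 1632/25]
   → E = (-7/5, 12/5)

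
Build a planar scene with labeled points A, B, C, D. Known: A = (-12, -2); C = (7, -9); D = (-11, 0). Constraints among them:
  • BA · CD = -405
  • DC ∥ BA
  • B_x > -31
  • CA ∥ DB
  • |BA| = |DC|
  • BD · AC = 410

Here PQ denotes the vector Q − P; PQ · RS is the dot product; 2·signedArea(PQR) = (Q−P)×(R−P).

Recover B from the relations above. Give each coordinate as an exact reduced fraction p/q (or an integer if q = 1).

1. B_x = -30  [DC ∥ BA ∩ CA ∥ DB]
2. B_y = 7  [DC ∥ BA ∩ CA ∥ DB]
   → B = (-30, 7)

B = (-30, 7)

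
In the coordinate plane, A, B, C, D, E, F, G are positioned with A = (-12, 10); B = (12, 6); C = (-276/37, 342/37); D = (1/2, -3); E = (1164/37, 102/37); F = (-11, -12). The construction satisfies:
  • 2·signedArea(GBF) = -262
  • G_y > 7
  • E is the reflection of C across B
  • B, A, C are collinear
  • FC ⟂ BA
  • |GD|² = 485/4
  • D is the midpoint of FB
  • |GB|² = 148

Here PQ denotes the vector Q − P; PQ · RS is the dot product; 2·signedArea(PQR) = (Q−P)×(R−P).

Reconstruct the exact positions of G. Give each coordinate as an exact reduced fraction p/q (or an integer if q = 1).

G = (0, 8)

1. G_x = 0  [line 18·x + -23·y + 184 = 0 ∩ |GD|² = 485/4]
2. G_y = 8  [line 18·x + -23·y + 184 = 0 ∩ |GD|² = 485/4]
   → G = (0, 8)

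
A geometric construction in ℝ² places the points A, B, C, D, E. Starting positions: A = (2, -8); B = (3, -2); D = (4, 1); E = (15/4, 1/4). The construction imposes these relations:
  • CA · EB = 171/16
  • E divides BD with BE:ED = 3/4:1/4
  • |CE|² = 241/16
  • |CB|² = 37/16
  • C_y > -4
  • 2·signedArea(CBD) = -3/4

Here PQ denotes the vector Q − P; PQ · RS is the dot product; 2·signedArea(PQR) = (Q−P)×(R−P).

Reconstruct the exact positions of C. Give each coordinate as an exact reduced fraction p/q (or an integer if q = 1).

1. C_x = 11/4  [2·signedArea(CBD) = -3/4 ∩ CA · EB = 171/16]
2. C_y = -7/2  [2·signedArea(CBD) = -3/4 ∩ CA · EB = 171/16]
   → C = (11/4, -7/2)

C = (11/4, -7/2)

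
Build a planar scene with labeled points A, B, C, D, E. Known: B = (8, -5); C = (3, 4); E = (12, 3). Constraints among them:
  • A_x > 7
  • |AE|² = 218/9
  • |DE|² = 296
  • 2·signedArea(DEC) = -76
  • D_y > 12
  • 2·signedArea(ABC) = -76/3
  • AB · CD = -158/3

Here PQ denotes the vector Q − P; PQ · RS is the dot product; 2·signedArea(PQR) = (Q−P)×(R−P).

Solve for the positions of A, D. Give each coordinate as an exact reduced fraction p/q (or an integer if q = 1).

1. D_x = -2  [line -1·x + -9·y + 115 = 0 ∩ |DE|² = 296]
2. D_y = 13  [line -1·x + -9·y + 115 = 0 ∩ |DE|² = 296]
   → D = (-2, 13)
3. A_x = 23/3  [2·signedArea(ABC) = -76/3 ∩ AB · CD = -158/3]
4. A_y = 2/3  [2·signedArea(ABC) = -76/3 ∩ AB · CD = -158/3]
   → A = (23/3, 2/3)

A = (23/3, 2/3)
D = (-2, 13)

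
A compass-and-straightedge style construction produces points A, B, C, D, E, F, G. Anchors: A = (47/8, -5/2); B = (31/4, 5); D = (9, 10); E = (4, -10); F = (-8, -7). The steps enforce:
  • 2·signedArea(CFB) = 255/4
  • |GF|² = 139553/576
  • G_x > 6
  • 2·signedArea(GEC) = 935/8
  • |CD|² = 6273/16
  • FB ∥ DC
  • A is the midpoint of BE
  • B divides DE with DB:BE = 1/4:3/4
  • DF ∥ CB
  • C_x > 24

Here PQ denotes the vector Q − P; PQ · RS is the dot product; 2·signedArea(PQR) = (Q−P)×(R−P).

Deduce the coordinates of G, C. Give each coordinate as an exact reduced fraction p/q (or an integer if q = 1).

1. C_x = 99/4  [DF ∥ CB ∩ FB ∥ DC]
2. C_y = 22  [DF ∥ CB ∩ FB ∥ DC]
   → C = (99/4, 22)
3. G_x = 151/24  [line -32·x + 83/4·y + 1749/8 = 0 ∩ |GF|² = 139553/576]
4. G_y = -5/6  [line -32·x + 83/4·y + 1749/8 = 0 ∩ |GF|² = 139553/576]
   → G = (151/24, -5/6)

C = (99/4, 22)
G = (151/24, -5/6)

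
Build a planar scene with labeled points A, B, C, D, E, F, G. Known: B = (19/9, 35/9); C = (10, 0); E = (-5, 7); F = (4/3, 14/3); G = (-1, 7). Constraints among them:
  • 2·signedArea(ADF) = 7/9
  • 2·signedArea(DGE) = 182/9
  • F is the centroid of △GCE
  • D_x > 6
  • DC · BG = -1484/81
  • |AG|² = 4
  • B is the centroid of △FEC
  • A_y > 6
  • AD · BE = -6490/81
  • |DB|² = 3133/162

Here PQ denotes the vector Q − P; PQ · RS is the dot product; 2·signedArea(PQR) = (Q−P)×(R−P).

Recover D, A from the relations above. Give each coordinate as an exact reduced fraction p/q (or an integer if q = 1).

A = (-3, 7)
D = (109/18, 35/18)

1. D_x = 109/18  [2·signedArea(DGE) = 182/9 ∩ DC · BG = -1484/81]
2. D_y = 35/18  [2·signedArea(DGE) = 182/9 ∩ DC · BG = -1484/81]
   → D = (109/18, 35/18)
3. A_x = -3  [AD · BE = -6490/81 ∩ 2·signedArea(ADF) = 7/9]
4. A_y = 7  [AD · BE = -6490/81 ∩ 2·signedArea(ADF) = 7/9]
   → A = (-3, 7)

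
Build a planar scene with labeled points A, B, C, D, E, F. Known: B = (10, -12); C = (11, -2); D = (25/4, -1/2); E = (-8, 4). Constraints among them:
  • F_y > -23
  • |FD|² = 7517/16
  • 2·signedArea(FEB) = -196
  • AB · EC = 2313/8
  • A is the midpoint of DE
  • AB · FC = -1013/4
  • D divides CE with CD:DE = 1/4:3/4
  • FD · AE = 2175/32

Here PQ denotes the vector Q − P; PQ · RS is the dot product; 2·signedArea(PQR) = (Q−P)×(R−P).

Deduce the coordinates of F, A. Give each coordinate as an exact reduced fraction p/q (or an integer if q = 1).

A = (-7/8, 7/4)
F = (9, -22)

1. A_x = -7/8  [A is the midpoint of DE]
2. A_y = 7/4  [A is the midpoint of DE]
   → A = (-7/8, 7/4)
3. F_x = 9  [2·signedArea(FEB) = -196 ∩ FD · AE = 2175/32]
4. F_y = -22  [2·signedArea(FEB) = -196 ∩ FD · AE = 2175/32]
   → F = (9, -22)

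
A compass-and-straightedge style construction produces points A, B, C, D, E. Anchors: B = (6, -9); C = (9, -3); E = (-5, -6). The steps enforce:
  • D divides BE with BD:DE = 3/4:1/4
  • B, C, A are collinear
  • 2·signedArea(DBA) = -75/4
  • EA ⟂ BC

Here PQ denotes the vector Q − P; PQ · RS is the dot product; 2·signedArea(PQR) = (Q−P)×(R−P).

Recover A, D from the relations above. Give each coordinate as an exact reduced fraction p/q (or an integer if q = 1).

1. A_x = 5  [B, C, A are collinear ∩ EA ⟂ BC]
2. A_y = -11  [B, C, A are collinear ∩ EA ⟂ BC]
   → A = (5, -11)
3. D_x = -9/4  [D divides BE with BD:DE = 3/4:1/4]
4. D_y = -27/4  [D divides BE with BD:DE = 3/4:1/4]
   → D = (-9/4, -27/4)

A = (5, -11)
D = (-9/4, -27/4)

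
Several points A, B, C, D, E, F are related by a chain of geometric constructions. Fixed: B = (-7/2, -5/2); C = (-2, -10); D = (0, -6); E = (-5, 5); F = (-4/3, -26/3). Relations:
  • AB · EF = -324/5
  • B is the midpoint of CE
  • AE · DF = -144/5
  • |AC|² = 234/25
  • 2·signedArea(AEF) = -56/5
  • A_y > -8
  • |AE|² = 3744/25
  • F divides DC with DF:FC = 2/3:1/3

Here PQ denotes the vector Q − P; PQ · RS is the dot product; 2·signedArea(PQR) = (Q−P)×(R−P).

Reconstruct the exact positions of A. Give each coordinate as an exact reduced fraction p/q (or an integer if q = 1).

1. A_x = -13/5  [AB · EF = -324/5 ∩ AE · DF = -144/5]
2. A_y = -7  [AB · EF = -324/5 ∩ AE · DF = -144/5]
   → A = (-13/5, -7)

A = (-13/5, -7)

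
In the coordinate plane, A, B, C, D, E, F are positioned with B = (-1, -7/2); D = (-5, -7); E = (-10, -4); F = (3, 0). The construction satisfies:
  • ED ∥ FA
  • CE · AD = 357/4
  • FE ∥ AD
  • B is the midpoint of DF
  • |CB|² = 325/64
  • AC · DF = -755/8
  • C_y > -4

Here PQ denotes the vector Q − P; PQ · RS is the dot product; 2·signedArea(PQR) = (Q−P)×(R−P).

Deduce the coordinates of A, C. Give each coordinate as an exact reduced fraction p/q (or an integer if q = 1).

A = (8, -3)
C = (-13/4, -29/8)

1. A_x = 8  [FE ∥ AD ∩ ED ∥ FA]
2. A_y = -3  [FE ∥ AD ∩ ED ∥ FA]
   → A = (8, -3)
3. C_x = -13/4  [CE · AD = 357/4 ∩ AC · DF = -755/8]
4. C_y = -29/8  [CE · AD = 357/4 ∩ AC · DF = -755/8]
   → C = (-13/4, -29/8)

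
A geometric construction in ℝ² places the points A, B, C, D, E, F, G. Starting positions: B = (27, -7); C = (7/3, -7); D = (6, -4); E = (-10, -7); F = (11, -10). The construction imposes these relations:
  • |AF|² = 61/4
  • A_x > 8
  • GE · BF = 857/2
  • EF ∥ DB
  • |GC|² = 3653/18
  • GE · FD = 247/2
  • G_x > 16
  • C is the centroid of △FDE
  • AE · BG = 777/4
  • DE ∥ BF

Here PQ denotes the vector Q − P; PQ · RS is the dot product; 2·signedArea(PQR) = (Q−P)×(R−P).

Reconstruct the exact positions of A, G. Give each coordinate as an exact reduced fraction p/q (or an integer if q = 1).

A = (17/2, -7)
G = (33/2, -11/2)

1. G_x = 33/2  [GE · BF = 857/2 ∩ GE · FD = 247/2]
2. G_y = -11/2  [GE · BF = 857/2 ∩ GE · FD = 247/2]
   → G = (33/2, -11/2)
3. A_x = 17/2  [line 21/2·x + -3/2·y + -399/4 = 0 ∩ |AF|² = 61/4]
4. A_y = -7  [line 21/2·x + -3/2·y + -399/4 = 0 ∩ |AF|² = 61/4]
   → A = (17/2, -7)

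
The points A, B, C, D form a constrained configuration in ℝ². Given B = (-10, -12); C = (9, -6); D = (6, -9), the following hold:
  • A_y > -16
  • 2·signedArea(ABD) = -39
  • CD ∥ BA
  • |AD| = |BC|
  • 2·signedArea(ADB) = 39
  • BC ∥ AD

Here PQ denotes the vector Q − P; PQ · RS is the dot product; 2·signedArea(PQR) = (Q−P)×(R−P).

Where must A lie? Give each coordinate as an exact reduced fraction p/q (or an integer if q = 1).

1. A_x = -13  [BC ∥ AD ∩ CD ∥ BA]
2. A_y = -15  [BC ∥ AD ∩ CD ∥ BA]
   → A = (-13, -15)

A = (-13, -15)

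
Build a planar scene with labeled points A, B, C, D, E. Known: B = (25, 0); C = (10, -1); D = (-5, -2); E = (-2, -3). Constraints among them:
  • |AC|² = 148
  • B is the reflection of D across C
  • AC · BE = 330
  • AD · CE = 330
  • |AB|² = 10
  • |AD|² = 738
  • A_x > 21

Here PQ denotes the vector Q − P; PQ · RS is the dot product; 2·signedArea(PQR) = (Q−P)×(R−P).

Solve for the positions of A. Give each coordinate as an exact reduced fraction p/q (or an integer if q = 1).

1. A_x = 22  [AD · CE = 330 ∩ AC · BE = 330]
2. A_y = 1  [AD · CE = 330 ∩ AC · BE = 330]
   → A = (22, 1)

A = (22, 1)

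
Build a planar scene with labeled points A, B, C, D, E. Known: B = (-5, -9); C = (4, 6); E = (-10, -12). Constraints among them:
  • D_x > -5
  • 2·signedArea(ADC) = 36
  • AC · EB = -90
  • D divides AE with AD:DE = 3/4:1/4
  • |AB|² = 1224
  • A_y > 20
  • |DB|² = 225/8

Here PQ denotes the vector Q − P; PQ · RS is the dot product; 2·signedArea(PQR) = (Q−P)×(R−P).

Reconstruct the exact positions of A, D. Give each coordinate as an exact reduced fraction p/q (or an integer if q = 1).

A = (13, 21)
D = (-17/4, -15/4)

1. A_x = 13  [line -5·x + -3·y + 128 = 0 ∩ |AB|² = 1224]
2. A_y = 21  [line -5·x + -3·y + 128 = 0 ∩ |AB|² = 1224]
   → A = (13, 21)
3. D_x = -17/4  [D divides AE with AD:DE = 3/4:1/4]
4. D_y = -15/4  [D divides AE with AD:DE = 3/4:1/4]
   → D = (-17/4, -15/4)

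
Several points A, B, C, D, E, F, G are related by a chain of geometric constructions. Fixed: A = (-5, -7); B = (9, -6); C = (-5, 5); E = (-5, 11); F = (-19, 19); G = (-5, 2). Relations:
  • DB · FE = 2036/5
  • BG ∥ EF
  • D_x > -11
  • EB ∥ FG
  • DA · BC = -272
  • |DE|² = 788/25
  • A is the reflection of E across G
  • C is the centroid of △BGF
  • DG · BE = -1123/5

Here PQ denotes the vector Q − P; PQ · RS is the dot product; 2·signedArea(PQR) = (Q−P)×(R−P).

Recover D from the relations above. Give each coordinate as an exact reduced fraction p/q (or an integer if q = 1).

D = (-53/5, 53/5)

1. D_x = -53/5  [DB · FE = 2036/5 ∩ DG · BE = -1123/5]
2. D_y = 53/5  [DB · FE = 2036/5 ∩ DG · BE = -1123/5]
   → D = (-53/5, 53/5)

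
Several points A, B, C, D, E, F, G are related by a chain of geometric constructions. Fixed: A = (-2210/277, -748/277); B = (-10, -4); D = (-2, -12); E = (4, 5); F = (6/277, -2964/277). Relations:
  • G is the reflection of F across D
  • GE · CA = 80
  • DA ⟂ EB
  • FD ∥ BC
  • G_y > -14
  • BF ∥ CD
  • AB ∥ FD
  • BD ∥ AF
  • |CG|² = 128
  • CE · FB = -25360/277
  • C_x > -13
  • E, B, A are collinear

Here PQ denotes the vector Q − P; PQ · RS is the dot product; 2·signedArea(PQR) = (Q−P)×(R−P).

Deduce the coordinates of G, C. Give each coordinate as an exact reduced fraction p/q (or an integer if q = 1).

1. G_x = -1114/277  [G is the reflection of F across D]
2. G_y = -3684/277  [G is the reflection of F across D]
   → G = (-1114/277, -3684/277)
3. C_x = -3330/277  [BF ∥ CD ∩ FD ∥ BC]
4. C_y = -1468/277  [BF ∥ CD ∩ FD ∥ BC]
   → C = (-3330/277, -1468/277)

C = (-3330/277, -1468/277)
G = (-1114/277, -3684/277)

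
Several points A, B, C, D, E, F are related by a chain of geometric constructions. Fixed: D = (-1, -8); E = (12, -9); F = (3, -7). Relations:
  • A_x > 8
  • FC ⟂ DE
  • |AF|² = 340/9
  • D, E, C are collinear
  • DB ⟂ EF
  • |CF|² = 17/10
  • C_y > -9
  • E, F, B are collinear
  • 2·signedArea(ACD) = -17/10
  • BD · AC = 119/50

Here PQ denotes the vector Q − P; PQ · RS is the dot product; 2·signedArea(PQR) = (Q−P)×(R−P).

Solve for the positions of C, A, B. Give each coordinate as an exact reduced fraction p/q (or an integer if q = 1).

A = (9, -25/3)
B = (-3/5, -31/5)
C = (29/10, -83/10)

1. C_x = 29/10  [D, E, C are collinear ∩ FC ⟂ DE]
2. C_y = -83/10  [D, E, C are collinear ∩ FC ⟂ DE]
   → C = (29/10, -83/10)
3. A_x = 9  [line -3/10·x + -39/10·y + -149/5 = 0 ∩ |AF|² = 340/9]
4. A_y = -25/3  [line -3/10·x + -39/10·y + -149/5 = 0 ∩ |AF|² = 340/9]
   → A = (9, -25/3)
5. B_x = -3/5  [E, F, B are collinear ∩ DB ⟂ EF]
6. B_y = -31/5  [E, F, B are collinear ∩ DB ⟂ EF]
   → B = (-3/5, -31/5)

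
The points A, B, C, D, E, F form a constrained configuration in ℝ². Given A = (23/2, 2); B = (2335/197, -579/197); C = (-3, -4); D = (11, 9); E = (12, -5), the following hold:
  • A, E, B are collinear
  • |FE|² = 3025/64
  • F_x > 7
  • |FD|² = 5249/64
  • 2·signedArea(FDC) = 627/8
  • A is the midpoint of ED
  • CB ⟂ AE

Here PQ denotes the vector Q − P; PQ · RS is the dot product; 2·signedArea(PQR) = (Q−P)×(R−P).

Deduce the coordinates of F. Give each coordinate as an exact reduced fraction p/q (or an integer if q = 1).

F = (63/8, 1/2)

1. F_x = 63/8  [line 13·x + -14·y + -763/8 = 0 ∩ |FE|² = 3025/64]
2. F_y = 1/2  [line 13·x + -14·y + -763/8 = 0 ∩ |FE|² = 3025/64]
   → F = (63/8, 1/2)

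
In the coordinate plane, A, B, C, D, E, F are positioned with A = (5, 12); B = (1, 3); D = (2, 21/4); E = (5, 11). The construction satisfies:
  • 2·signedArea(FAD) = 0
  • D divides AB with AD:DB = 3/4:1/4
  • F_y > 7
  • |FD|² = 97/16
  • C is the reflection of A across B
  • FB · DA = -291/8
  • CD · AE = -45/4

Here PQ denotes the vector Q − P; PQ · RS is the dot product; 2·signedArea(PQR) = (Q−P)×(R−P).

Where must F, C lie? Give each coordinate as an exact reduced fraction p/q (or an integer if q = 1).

C = (-3, -6)
F = (3, 15/2)

1. F_x = 3  [2·signedArea(FAD) = 0 ∩ FB · DA = -291/8]
2. F_y = 15/2  [2·signedArea(FAD) = 0 ∩ FB · DA = -291/8]
   → F = (3, 15/2)
3. C_x = -3  [C is the reflection of A across B]
4. C_y = -6  [C is the reflection of A across B]
   → C = (-3, -6)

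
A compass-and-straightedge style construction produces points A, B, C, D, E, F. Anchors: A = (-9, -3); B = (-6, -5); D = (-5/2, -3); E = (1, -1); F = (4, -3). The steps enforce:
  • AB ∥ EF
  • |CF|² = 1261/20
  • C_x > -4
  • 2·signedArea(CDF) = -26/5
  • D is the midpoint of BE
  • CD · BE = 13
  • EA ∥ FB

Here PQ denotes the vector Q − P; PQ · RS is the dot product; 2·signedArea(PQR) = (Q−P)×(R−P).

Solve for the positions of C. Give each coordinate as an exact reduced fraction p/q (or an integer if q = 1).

C = (-39/10, -19/5)

1. C_x = -39/10  [2·signedArea(CDF) = -26/5 ∩ CD · BE = 13]
2. C_y = -19/5  [2·signedArea(CDF) = -26/5 ∩ CD · BE = 13]
   → C = (-39/10, -19/5)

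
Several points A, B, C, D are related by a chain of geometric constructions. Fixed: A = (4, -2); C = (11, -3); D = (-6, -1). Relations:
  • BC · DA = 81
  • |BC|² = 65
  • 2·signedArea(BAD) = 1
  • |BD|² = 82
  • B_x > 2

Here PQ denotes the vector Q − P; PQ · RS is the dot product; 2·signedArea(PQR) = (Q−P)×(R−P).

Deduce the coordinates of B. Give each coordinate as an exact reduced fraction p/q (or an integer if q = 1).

B = (3, -2)

1. B_x = 3  [BC · DA = 81 ∩ 2·signedArea(BAD) = 1]
2. B_y = -2  [BC · DA = 81 ∩ 2·signedArea(BAD) = 1]
   → B = (3, -2)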